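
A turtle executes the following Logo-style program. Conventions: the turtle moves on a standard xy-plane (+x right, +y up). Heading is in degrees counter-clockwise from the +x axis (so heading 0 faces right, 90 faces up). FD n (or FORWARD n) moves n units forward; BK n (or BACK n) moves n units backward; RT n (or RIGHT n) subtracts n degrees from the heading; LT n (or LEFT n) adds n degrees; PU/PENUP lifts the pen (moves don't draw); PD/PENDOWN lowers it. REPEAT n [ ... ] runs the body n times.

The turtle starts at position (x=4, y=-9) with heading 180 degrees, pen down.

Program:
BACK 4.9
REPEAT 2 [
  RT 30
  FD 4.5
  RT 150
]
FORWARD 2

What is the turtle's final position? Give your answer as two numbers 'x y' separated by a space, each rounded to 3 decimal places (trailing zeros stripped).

Answer: 6.9 -9

Derivation:
Executing turtle program step by step:
Start: pos=(4,-9), heading=180, pen down
BK 4.9: (4,-9) -> (8.9,-9) [heading=180, draw]
REPEAT 2 [
  -- iteration 1/2 --
  RT 30: heading 180 -> 150
  FD 4.5: (8.9,-9) -> (5.003,-6.75) [heading=150, draw]
  RT 150: heading 150 -> 0
  -- iteration 2/2 --
  RT 30: heading 0 -> 330
  FD 4.5: (5.003,-6.75) -> (8.9,-9) [heading=330, draw]
  RT 150: heading 330 -> 180
]
FD 2: (8.9,-9) -> (6.9,-9) [heading=180, draw]
Final: pos=(6.9,-9), heading=180, 4 segment(s) drawn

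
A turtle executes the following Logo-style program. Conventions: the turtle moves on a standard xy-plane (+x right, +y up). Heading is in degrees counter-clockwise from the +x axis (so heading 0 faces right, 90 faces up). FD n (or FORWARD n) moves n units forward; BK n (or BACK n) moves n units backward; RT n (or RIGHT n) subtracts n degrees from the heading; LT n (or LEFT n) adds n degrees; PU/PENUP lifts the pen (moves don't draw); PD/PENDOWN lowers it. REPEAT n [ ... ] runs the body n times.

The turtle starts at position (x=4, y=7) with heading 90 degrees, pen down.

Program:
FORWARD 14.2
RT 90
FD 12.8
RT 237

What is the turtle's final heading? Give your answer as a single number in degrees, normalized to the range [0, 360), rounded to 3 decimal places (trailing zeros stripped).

Executing turtle program step by step:
Start: pos=(4,7), heading=90, pen down
FD 14.2: (4,7) -> (4,21.2) [heading=90, draw]
RT 90: heading 90 -> 0
FD 12.8: (4,21.2) -> (16.8,21.2) [heading=0, draw]
RT 237: heading 0 -> 123
Final: pos=(16.8,21.2), heading=123, 2 segment(s) drawn

Answer: 123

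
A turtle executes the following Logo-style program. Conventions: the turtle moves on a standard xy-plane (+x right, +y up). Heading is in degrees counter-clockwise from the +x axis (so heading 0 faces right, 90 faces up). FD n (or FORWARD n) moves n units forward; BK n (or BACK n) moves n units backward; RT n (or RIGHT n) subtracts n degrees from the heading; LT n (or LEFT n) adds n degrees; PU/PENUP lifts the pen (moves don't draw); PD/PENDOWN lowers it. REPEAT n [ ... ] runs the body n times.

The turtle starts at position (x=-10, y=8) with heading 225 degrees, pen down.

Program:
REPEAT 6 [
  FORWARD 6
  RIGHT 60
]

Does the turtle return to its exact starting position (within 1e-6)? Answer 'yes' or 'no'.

Executing turtle program step by step:
Start: pos=(-10,8), heading=225, pen down
REPEAT 6 [
  -- iteration 1/6 --
  FD 6: (-10,8) -> (-14.243,3.757) [heading=225, draw]
  RT 60: heading 225 -> 165
  -- iteration 2/6 --
  FD 6: (-14.243,3.757) -> (-20.038,5.31) [heading=165, draw]
  RT 60: heading 165 -> 105
  -- iteration 3/6 --
  FD 6: (-20.038,5.31) -> (-21.591,11.106) [heading=105, draw]
  RT 60: heading 105 -> 45
  -- iteration 4/6 --
  FD 6: (-21.591,11.106) -> (-17.348,15.348) [heading=45, draw]
  RT 60: heading 45 -> 345
  -- iteration 5/6 --
  FD 6: (-17.348,15.348) -> (-11.553,13.796) [heading=345, draw]
  RT 60: heading 345 -> 285
  -- iteration 6/6 --
  FD 6: (-11.553,13.796) -> (-10,8) [heading=285, draw]
  RT 60: heading 285 -> 225
]
Final: pos=(-10,8), heading=225, 6 segment(s) drawn

Start position: (-10, 8)
Final position: (-10, 8)
Distance = 0; < 1e-6 -> CLOSED

Answer: yes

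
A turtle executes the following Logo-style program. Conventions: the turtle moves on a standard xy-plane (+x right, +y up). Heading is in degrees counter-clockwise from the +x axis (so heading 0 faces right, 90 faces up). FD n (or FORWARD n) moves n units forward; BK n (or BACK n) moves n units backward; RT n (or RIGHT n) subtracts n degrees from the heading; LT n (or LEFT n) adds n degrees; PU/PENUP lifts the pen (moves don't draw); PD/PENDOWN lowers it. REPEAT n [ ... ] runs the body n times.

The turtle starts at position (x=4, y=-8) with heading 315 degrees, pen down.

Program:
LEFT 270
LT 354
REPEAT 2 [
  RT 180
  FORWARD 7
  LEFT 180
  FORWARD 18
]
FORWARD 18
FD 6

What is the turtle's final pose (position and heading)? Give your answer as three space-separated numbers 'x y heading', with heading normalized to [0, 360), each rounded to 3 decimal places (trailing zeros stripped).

Answer: -31.749 -36.949 219

Derivation:
Executing turtle program step by step:
Start: pos=(4,-8), heading=315, pen down
LT 270: heading 315 -> 225
LT 354: heading 225 -> 219
REPEAT 2 [
  -- iteration 1/2 --
  RT 180: heading 219 -> 39
  FD 7: (4,-8) -> (9.44,-3.595) [heading=39, draw]
  LT 180: heading 39 -> 219
  FD 18: (9.44,-3.595) -> (-4.549,-14.923) [heading=219, draw]
  -- iteration 2/2 --
  RT 180: heading 219 -> 39
  FD 7: (-4.549,-14.923) -> (0.891,-10.517) [heading=39, draw]
  LT 180: heading 39 -> 219
  FD 18: (0.891,-10.517) -> (-13.097,-21.845) [heading=219, draw]
]
FD 18: (-13.097,-21.845) -> (-27.086,-33.173) [heading=219, draw]
FD 6: (-27.086,-33.173) -> (-31.749,-36.949) [heading=219, draw]
Final: pos=(-31.749,-36.949), heading=219, 6 segment(s) drawn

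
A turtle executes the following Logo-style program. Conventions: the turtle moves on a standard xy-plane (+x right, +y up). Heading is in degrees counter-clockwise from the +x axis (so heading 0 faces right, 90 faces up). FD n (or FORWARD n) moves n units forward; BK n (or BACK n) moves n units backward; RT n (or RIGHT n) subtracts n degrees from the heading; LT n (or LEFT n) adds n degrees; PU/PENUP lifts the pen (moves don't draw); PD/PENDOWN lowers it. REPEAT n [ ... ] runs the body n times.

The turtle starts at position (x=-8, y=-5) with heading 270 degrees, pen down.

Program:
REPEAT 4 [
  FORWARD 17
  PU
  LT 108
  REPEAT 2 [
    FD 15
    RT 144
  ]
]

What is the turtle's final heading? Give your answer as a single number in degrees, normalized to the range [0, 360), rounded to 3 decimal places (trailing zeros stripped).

Answer: 270

Derivation:
Executing turtle program step by step:
Start: pos=(-8,-5), heading=270, pen down
REPEAT 4 [
  -- iteration 1/4 --
  FD 17: (-8,-5) -> (-8,-22) [heading=270, draw]
  PU: pen up
  LT 108: heading 270 -> 18
  REPEAT 2 [
    -- iteration 1/2 --
    FD 15: (-8,-22) -> (6.266,-17.365) [heading=18, move]
    RT 144: heading 18 -> 234
    -- iteration 2/2 --
    FD 15: (6.266,-17.365) -> (-2.551,-29.5) [heading=234, move]
    RT 144: heading 234 -> 90
  ]
  -- iteration 2/4 --
  FD 17: (-2.551,-29.5) -> (-2.551,-12.5) [heading=90, move]
  PU: pen up
  LT 108: heading 90 -> 198
  REPEAT 2 [
    -- iteration 1/2 --
    FD 15: (-2.551,-12.5) -> (-16.817,-17.135) [heading=198, move]
    RT 144: heading 198 -> 54
    -- iteration 2/2 --
    FD 15: (-16.817,-17.135) -> (-8,-5) [heading=54, move]
    RT 144: heading 54 -> 270
  ]
  -- iteration 3/4 --
  FD 17: (-8,-5) -> (-8,-22) [heading=270, move]
  PU: pen up
  LT 108: heading 270 -> 18
  REPEAT 2 [
    -- iteration 1/2 --
    FD 15: (-8,-22) -> (6.266,-17.365) [heading=18, move]
    RT 144: heading 18 -> 234
    -- iteration 2/2 --
    FD 15: (6.266,-17.365) -> (-2.551,-29.5) [heading=234, move]
    RT 144: heading 234 -> 90
  ]
  -- iteration 4/4 --
  FD 17: (-2.551,-29.5) -> (-2.551,-12.5) [heading=90, move]
  PU: pen up
  LT 108: heading 90 -> 198
  REPEAT 2 [
    -- iteration 1/2 --
    FD 15: (-2.551,-12.5) -> (-16.817,-17.135) [heading=198, move]
    RT 144: heading 198 -> 54
    -- iteration 2/2 --
    FD 15: (-16.817,-17.135) -> (-8,-5) [heading=54, move]
    RT 144: heading 54 -> 270
  ]
]
Final: pos=(-8,-5), heading=270, 1 segment(s) drawn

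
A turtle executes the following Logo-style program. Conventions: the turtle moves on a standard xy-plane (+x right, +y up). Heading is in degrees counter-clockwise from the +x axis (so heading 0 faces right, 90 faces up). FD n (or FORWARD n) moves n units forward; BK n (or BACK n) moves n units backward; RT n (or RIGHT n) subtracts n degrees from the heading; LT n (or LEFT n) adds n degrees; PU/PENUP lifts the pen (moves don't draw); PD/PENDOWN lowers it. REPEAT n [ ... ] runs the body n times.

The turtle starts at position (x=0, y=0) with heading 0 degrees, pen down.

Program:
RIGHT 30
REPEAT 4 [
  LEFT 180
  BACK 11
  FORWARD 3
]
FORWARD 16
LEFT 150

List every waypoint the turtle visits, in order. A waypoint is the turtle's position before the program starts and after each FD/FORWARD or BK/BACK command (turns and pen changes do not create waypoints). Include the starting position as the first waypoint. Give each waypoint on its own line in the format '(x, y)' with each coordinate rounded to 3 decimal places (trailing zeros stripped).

Executing turtle program step by step:
Start: pos=(0,0), heading=0, pen down
RT 30: heading 0 -> 330
REPEAT 4 [
  -- iteration 1/4 --
  LT 180: heading 330 -> 150
  BK 11: (0,0) -> (9.526,-5.5) [heading=150, draw]
  FD 3: (9.526,-5.5) -> (6.928,-4) [heading=150, draw]
  -- iteration 2/4 --
  LT 180: heading 150 -> 330
  BK 11: (6.928,-4) -> (-2.598,1.5) [heading=330, draw]
  FD 3: (-2.598,1.5) -> (0,0) [heading=330, draw]
  -- iteration 3/4 --
  LT 180: heading 330 -> 150
  BK 11: (0,0) -> (9.526,-5.5) [heading=150, draw]
  FD 3: (9.526,-5.5) -> (6.928,-4) [heading=150, draw]
  -- iteration 4/4 --
  LT 180: heading 150 -> 330
  BK 11: (6.928,-4) -> (-2.598,1.5) [heading=330, draw]
  FD 3: (-2.598,1.5) -> (0,0) [heading=330, draw]
]
FD 16: (0,0) -> (13.856,-8) [heading=330, draw]
LT 150: heading 330 -> 120
Final: pos=(13.856,-8), heading=120, 9 segment(s) drawn
Waypoints (10 total):
(0, 0)
(9.526, -5.5)
(6.928, -4)
(-2.598, 1.5)
(0, 0)
(9.526, -5.5)
(6.928, -4)
(-2.598, 1.5)
(0, 0)
(13.856, -8)

Answer: (0, 0)
(9.526, -5.5)
(6.928, -4)
(-2.598, 1.5)
(0, 0)
(9.526, -5.5)
(6.928, -4)
(-2.598, 1.5)
(0, 0)
(13.856, -8)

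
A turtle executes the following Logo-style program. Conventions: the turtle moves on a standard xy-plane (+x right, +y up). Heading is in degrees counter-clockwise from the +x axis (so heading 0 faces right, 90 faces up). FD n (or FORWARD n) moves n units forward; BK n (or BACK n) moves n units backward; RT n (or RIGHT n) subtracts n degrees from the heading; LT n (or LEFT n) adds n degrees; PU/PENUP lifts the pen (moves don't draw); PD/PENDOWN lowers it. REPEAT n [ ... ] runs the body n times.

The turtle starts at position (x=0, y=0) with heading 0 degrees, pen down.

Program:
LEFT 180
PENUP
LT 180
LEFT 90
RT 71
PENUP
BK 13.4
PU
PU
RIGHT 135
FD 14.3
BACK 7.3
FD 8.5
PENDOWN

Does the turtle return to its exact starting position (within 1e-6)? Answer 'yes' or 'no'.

Answer: no

Derivation:
Executing turtle program step by step:
Start: pos=(0,0), heading=0, pen down
LT 180: heading 0 -> 180
PU: pen up
LT 180: heading 180 -> 0
LT 90: heading 0 -> 90
RT 71: heading 90 -> 19
PU: pen up
BK 13.4: (0,0) -> (-12.67,-4.363) [heading=19, move]
PU: pen up
PU: pen up
RT 135: heading 19 -> 244
FD 14.3: (-12.67,-4.363) -> (-18.939,-17.215) [heading=244, move]
BK 7.3: (-18.939,-17.215) -> (-15.739,-10.654) [heading=244, move]
FD 8.5: (-15.739,-10.654) -> (-19.465,-18.294) [heading=244, move]
PD: pen down
Final: pos=(-19.465,-18.294), heading=244, 0 segment(s) drawn

Start position: (0, 0)
Final position: (-19.465, -18.294)
Distance = 26.712; >= 1e-6 -> NOT closed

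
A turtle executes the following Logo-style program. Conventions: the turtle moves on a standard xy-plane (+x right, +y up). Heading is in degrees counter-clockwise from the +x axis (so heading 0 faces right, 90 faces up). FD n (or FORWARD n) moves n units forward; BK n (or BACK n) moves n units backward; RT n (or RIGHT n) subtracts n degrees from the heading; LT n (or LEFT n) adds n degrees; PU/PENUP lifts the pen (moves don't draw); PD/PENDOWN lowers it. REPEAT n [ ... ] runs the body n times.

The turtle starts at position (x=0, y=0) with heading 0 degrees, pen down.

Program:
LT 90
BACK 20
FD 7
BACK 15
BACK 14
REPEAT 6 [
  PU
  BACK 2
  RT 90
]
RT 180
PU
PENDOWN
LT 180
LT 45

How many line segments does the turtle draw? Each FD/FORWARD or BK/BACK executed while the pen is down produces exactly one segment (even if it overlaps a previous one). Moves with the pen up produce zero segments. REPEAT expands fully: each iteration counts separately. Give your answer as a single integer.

Executing turtle program step by step:
Start: pos=(0,0), heading=0, pen down
LT 90: heading 0 -> 90
BK 20: (0,0) -> (0,-20) [heading=90, draw]
FD 7: (0,-20) -> (0,-13) [heading=90, draw]
BK 15: (0,-13) -> (0,-28) [heading=90, draw]
BK 14: (0,-28) -> (0,-42) [heading=90, draw]
REPEAT 6 [
  -- iteration 1/6 --
  PU: pen up
  BK 2: (0,-42) -> (0,-44) [heading=90, move]
  RT 90: heading 90 -> 0
  -- iteration 2/6 --
  PU: pen up
  BK 2: (0,-44) -> (-2,-44) [heading=0, move]
  RT 90: heading 0 -> 270
  -- iteration 3/6 --
  PU: pen up
  BK 2: (-2,-44) -> (-2,-42) [heading=270, move]
  RT 90: heading 270 -> 180
  -- iteration 4/6 --
  PU: pen up
  BK 2: (-2,-42) -> (0,-42) [heading=180, move]
  RT 90: heading 180 -> 90
  -- iteration 5/6 --
  PU: pen up
  BK 2: (0,-42) -> (0,-44) [heading=90, move]
  RT 90: heading 90 -> 0
  -- iteration 6/6 --
  PU: pen up
  BK 2: (0,-44) -> (-2,-44) [heading=0, move]
  RT 90: heading 0 -> 270
]
RT 180: heading 270 -> 90
PU: pen up
PD: pen down
LT 180: heading 90 -> 270
LT 45: heading 270 -> 315
Final: pos=(-2,-44), heading=315, 4 segment(s) drawn
Segments drawn: 4

Answer: 4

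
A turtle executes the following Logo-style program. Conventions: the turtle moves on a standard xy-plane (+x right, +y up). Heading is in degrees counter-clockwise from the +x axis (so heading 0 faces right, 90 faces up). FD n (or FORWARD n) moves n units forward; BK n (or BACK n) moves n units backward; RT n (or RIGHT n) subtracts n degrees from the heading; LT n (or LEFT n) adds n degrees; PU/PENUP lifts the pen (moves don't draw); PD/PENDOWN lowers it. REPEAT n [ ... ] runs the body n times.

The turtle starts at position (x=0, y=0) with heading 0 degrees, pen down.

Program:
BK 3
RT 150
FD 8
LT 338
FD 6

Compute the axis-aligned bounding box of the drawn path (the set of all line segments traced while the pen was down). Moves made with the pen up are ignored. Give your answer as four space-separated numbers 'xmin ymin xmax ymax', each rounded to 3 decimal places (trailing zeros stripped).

Executing turtle program step by step:
Start: pos=(0,0), heading=0, pen down
BK 3: (0,0) -> (-3,0) [heading=0, draw]
RT 150: heading 0 -> 210
FD 8: (-3,0) -> (-9.928,-4) [heading=210, draw]
LT 338: heading 210 -> 188
FD 6: (-9.928,-4) -> (-15.87,-4.835) [heading=188, draw]
Final: pos=(-15.87,-4.835), heading=188, 3 segment(s) drawn

Segment endpoints: x in {-15.87, -9.928, -3, 0}, y in {-4.835, -4, 0}
xmin=-15.87, ymin=-4.835, xmax=0, ymax=0

Answer: -15.87 -4.835 0 0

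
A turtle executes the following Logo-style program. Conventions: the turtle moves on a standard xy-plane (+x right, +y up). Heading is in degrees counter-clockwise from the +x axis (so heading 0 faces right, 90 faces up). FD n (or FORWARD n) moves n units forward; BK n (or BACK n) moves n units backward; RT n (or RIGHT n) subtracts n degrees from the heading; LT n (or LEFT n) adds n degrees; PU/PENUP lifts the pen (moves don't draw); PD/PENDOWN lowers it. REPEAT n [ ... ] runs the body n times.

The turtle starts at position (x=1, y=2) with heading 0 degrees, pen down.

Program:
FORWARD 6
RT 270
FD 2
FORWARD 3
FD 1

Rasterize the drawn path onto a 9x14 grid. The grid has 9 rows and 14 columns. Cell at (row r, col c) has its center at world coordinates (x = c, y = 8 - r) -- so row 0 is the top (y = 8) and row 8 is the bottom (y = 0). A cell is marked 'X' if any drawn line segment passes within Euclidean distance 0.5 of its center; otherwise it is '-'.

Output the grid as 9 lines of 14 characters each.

Answer: -------X------
-------X------
-------X------
-------X------
-------X------
-------X------
-XXXXXXX------
--------------
--------------

Derivation:
Segment 0: (1,2) -> (7,2)
Segment 1: (7,2) -> (7,4)
Segment 2: (7,4) -> (7,7)
Segment 3: (7,7) -> (7,8)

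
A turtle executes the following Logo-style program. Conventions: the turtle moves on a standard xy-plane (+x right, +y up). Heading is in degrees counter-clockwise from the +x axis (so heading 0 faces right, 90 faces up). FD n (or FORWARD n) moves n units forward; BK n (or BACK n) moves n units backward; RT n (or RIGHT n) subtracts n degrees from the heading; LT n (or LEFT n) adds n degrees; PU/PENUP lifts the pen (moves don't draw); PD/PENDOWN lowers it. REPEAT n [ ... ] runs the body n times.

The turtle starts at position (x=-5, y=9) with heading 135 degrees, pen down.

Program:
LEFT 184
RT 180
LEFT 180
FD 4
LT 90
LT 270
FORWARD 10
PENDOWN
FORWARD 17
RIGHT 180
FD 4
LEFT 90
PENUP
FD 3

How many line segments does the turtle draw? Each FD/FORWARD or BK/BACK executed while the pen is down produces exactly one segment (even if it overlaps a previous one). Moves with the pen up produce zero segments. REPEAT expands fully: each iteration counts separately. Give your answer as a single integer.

Answer: 4

Derivation:
Executing turtle program step by step:
Start: pos=(-5,9), heading=135, pen down
LT 184: heading 135 -> 319
RT 180: heading 319 -> 139
LT 180: heading 139 -> 319
FD 4: (-5,9) -> (-1.981,6.376) [heading=319, draw]
LT 90: heading 319 -> 49
LT 270: heading 49 -> 319
FD 10: (-1.981,6.376) -> (5.566,-0.185) [heading=319, draw]
PD: pen down
FD 17: (5.566,-0.185) -> (18.396,-11.338) [heading=319, draw]
RT 180: heading 319 -> 139
FD 4: (18.396,-11.338) -> (15.377,-8.714) [heading=139, draw]
LT 90: heading 139 -> 229
PU: pen up
FD 3: (15.377,-8.714) -> (13.409,-10.978) [heading=229, move]
Final: pos=(13.409,-10.978), heading=229, 4 segment(s) drawn
Segments drawn: 4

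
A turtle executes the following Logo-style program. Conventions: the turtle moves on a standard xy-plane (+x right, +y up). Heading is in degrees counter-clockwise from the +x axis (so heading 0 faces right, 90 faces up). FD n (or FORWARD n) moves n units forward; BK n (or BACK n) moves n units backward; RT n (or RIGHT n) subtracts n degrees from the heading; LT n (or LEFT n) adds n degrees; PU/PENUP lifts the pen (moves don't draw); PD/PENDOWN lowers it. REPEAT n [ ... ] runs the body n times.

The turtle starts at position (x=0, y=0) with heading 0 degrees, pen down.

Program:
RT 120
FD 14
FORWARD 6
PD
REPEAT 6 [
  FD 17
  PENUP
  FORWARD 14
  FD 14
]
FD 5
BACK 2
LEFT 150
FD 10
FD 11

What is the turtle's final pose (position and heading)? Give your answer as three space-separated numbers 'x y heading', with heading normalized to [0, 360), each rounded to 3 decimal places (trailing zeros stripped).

Executing turtle program step by step:
Start: pos=(0,0), heading=0, pen down
RT 120: heading 0 -> 240
FD 14: (0,0) -> (-7,-12.124) [heading=240, draw]
FD 6: (-7,-12.124) -> (-10,-17.321) [heading=240, draw]
PD: pen down
REPEAT 6 [
  -- iteration 1/6 --
  FD 17: (-10,-17.321) -> (-18.5,-32.043) [heading=240, draw]
  PU: pen up
  FD 14: (-18.5,-32.043) -> (-25.5,-44.167) [heading=240, move]
  FD 14: (-25.5,-44.167) -> (-32.5,-56.292) [heading=240, move]
  -- iteration 2/6 --
  FD 17: (-32.5,-56.292) -> (-41,-71.014) [heading=240, move]
  PU: pen up
  FD 14: (-41,-71.014) -> (-48,-83.138) [heading=240, move]
  FD 14: (-48,-83.138) -> (-55,-95.263) [heading=240, move]
  -- iteration 3/6 --
  FD 17: (-55,-95.263) -> (-63.5,-109.985) [heading=240, move]
  PU: pen up
  FD 14: (-63.5,-109.985) -> (-70.5,-122.11) [heading=240, move]
  FD 14: (-70.5,-122.11) -> (-77.5,-134.234) [heading=240, move]
  -- iteration 4/6 --
  FD 17: (-77.5,-134.234) -> (-86,-148.956) [heading=240, move]
  PU: pen up
  FD 14: (-86,-148.956) -> (-93,-161.081) [heading=240, move]
  FD 14: (-93,-161.081) -> (-100,-173.205) [heading=240, move]
  -- iteration 5/6 --
  FD 17: (-100,-173.205) -> (-108.5,-187.928) [heading=240, move]
  PU: pen up
  FD 14: (-108.5,-187.928) -> (-115.5,-200.052) [heading=240, move]
  FD 14: (-115.5,-200.052) -> (-122.5,-212.176) [heading=240, move]
  -- iteration 6/6 --
  FD 17: (-122.5,-212.176) -> (-131,-226.899) [heading=240, move]
  PU: pen up
  FD 14: (-131,-226.899) -> (-138,-239.023) [heading=240, move]
  FD 14: (-138,-239.023) -> (-145,-251.147) [heading=240, move]
]
FD 5: (-145,-251.147) -> (-147.5,-255.477) [heading=240, move]
BK 2: (-147.5,-255.477) -> (-146.5,-253.745) [heading=240, move]
LT 150: heading 240 -> 30
FD 10: (-146.5,-253.745) -> (-137.84,-248.745) [heading=30, move]
FD 11: (-137.84,-248.745) -> (-128.313,-243.245) [heading=30, move]
Final: pos=(-128.313,-243.245), heading=30, 3 segment(s) drawn

Answer: -128.313 -243.245 30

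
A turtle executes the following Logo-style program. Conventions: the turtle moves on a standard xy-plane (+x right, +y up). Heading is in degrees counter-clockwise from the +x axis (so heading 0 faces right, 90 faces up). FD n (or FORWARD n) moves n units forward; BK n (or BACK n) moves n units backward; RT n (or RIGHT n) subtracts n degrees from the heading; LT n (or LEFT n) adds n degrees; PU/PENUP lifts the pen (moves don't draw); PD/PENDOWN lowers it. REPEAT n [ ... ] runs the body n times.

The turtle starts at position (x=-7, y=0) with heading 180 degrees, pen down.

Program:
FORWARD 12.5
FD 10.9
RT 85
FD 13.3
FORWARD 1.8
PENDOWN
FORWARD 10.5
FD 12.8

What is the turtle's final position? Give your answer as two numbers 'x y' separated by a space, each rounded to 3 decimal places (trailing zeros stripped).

Executing turtle program step by step:
Start: pos=(-7,0), heading=180, pen down
FD 12.5: (-7,0) -> (-19.5,0) [heading=180, draw]
FD 10.9: (-19.5,0) -> (-30.4,0) [heading=180, draw]
RT 85: heading 180 -> 95
FD 13.3: (-30.4,0) -> (-31.559,13.249) [heading=95, draw]
FD 1.8: (-31.559,13.249) -> (-31.716,15.043) [heading=95, draw]
PD: pen down
FD 10.5: (-31.716,15.043) -> (-32.631,25.503) [heading=95, draw]
FD 12.8: (-32.631,25.503) -> (-33.747,38.254) [heading=95, draw]
Final: pos=(-33.747,38.254), heading=95, 6 segment(s) drawn

Answer: -33.747 38.254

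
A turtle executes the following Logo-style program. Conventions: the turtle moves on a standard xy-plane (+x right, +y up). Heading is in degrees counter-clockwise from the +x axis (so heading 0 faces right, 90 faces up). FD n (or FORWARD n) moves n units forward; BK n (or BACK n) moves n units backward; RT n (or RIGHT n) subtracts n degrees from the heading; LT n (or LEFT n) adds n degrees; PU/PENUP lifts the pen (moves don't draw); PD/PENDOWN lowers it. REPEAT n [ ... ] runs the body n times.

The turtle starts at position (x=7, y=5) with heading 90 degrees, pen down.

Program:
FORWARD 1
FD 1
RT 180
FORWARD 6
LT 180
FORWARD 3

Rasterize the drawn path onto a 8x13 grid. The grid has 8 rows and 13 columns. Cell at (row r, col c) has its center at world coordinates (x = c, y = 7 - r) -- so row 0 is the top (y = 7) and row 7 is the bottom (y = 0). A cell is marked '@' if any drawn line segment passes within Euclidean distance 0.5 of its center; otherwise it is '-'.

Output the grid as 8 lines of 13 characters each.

Answer: -------@-----
-------@-----
-------@-----
-------@-----
-------@-----
-------@-----
-------@-----
-------------

Derivation:
Segment 0: (7,5) -> (7,6)
Segment 1: (7,6) -> (7,7)
Segment 2: (7,7) -> (7,1)
Segment 3: (7,1) -> (7,4)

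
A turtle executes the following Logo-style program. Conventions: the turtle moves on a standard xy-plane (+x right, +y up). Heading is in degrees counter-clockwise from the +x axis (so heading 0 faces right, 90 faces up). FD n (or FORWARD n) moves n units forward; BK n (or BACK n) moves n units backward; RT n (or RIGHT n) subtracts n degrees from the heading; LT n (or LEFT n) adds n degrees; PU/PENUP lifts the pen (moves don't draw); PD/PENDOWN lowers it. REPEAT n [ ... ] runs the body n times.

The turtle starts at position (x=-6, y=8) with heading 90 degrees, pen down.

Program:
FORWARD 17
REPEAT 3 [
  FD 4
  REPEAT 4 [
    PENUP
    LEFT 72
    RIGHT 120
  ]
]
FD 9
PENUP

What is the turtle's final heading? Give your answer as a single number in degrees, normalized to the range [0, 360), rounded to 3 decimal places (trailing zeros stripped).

Executing turtle program step by step:
Start: pos=(-6,8), heading=90, pen down
FD 17: (-6,8) -> (-6,25) [heading=90, draw]
REPEAT 3 [
  -- iteration 1/3 --
  FD 4: (-6,25) -> (-6,29) [heading=90, draw]
  REPEAT 4 [
    -- iteration 1/4 --
    PU: pen up
    LT 72: heading 90 -> 162
    RT 120: heading 162 -> 42
    -- iteration 2/4 --
    PU: pen up
    LT 72: heading 42 -> 114
    RT 120: heading 114 -> 354
    -- iteration 3/4 --
    PU: pen up
    LT 72: heading 354 -> 66
    RT 120: heading 66 -> 306
    -- iteration 4/4 --
    PU: pen up
    LT 72: heading 306 -> 18
    RT 120: heading 18 -> 258
  ]
  -- iteration 2/3 --
  FD 4: (-6,29) -> (-6.832,25.087) [heading=258, move]
  REPEAT 4 [
    -- iteration 1/4 --
    PU: pen up
    LT 72: heading 258 -> 330
    RT 120: heading 330 -> 210
    -- iteration 2/4 --
    PU: pen up
    LT 72: heading 210 -> 282
    RT 120: heading 282 -> 162
    -- iteration 3/4 --
    PU: pen up
    LT 72: heading 162 -> 234
    RT 120: heading 234 -> 114
    -- iteration 4/4 --
    PU: pen up
    LT 72: heading 114 -> 186
    RT 120: heading 186 -> 66
  ]
  -- iteration 3/3 --
  FD 4: (-6.832,25.087) -> (-5.205,28.742) [heading=66, move]
  REPEAT 4 [
    -- iteration 1/4 --
    PU: pen up
    LT 72: heading 66 -> 138
    RT 120: heading 138 -> 18
    -- iteration 2/4 --
    PU: pen up
    LT 72: heading 18 -> 90
    RT 120: heading 90 -> 330
    -- iteration 3/4 --
    PU: pen up
    LT 72: heading 330 -> 42
    RT 120: heading 42 -> 282
    -- iteration 4/4 --
    PU: pen up
    LT 72: heading 282 -> 354
    RT 120: heading 354 -> 234
  ]
]
FD 9: (-5.205,28.742) -> (-10.495,21.46) [heading=234, move]
PU: pen up
Final: pos=(-10.495,21.46), heading=234, 2 segment(s) drawn

Answer: 234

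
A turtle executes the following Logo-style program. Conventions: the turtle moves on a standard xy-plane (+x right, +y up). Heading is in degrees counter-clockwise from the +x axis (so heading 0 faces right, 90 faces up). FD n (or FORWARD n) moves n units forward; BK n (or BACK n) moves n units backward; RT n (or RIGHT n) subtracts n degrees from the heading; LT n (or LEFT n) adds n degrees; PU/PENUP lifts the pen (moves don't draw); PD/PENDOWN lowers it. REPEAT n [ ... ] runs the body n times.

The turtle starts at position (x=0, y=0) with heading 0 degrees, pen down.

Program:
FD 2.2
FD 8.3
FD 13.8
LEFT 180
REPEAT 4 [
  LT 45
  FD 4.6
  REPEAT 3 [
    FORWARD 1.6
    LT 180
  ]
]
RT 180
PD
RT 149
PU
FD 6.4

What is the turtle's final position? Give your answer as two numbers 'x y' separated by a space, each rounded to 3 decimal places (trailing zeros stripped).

Answer: 23.586 0.728

Derivation:
Executing turtle program step by step:
Start: pos=(0,0), heading=0, pen down
FD 2.2: (0,0) -> (2.2,0) [heading=0, draw]
FD 8.3: (2.2,0) -> (10.5,0) [heading=0, draw]
FD 13.8: (10.5,0) -> (24.3,0) [heading=0, draw]
LT 180: heading 0 -> 180
REPEAT 4 [
  -- iteration 1/4 --
  LT 45: heading 180 -> 225
  FD 4.6: (24.3,0) -> (21.047,-3.253) [heading=225, draw]
  REPEAT 3 [
    -- iteration 1/3 --
    FD 1.6: (21.047,-3.253) -> (19.916,-4.384) [heading=225, draw]
    LT 180: heading 225 -> 45
    -- iteration 2/3 --
    FD 1.6: (19.916,-4.384) -> (21.047,-3.253) [heading=45, draw]
    LT 180: heading 45 -> 225
    -- iteration 3/3 --
    FD 1.6: (21.047,-3.253) -> (19.916,-4.384) [heading=225, draw]
    LT 180: heading 225 -> 45
  ]
  -- iteration 2/4 --
  LT 45: heading 45 -> 90
  FD 4.6: (19.916,-4.384) -> (19.916,0.216) [heading=90, draw]
  REPEAT 3 [
    -- iteration 1/3 --
    FD 1.6: (19.916,0.216) -> (19.916,1.816) [heading=90, draw]
    LT 180: heading 90 -> 270
    -- iteration 2/3 --
    FD 1.6: (19.916,1.816) -> (19.916,0.216) [heading=270, draw]
    LT 180: heading 270 -> 90
    -- iteration 3/3 --
    FD 1.6: (19.916,0.216) -> (19.916,1.816) [heading=90, draw]
    LT 180: heading 90 -> 270
  ]
  -- iteration 3/4 --
  LT 45: heading 270 -> 315
  FD 4.6: (19.916,1.816) -> (23.169,-1.437) [heading=315, draw]
  REPEAT 3 [
    -- iteration 1/3 --
    FD 1.6: (23.169,-1.437) -> (24.3,-2.568) [heading=315, draw]
    LT 180: heading 315 -> 135
    -- iteration 2/3 --
    FD 1.6: (24.3,-2.568) -> (23.169,-1.437) [heading=135, draw]
    LT 180: heading 135 -> 315
    -- iteration 3/3 --
    FD 1.6: (23.169,-1.437) -> (24.3,-2.568) [heading=315, draw]
    LT 180: heading 315 -> 135
  ]
  -- iteration 4/4 --
  LT 45: heading 135 -> 180
  FD 4.6: (24.3,-2.568) -> (19.7,-2.568) [heading=180, draw]
  REPEAT 3 [
    -- iteration 1/3 --
    FD 1.6: (19.7,-2.568) -> (18.1,-2.568) [heading=180, draw]
    LT 180: heading 180 -> 0
    -- iteration 2/3 --
    FD 1.6: (18.1,-2.568) -> (19.7,-2.568) [heading=0, draw]
    LT 180: heading 0 -> 180
    -- iteration 3/3 --
    FD 1.6: (19.7,-2.568) -> (18.1,-2.568) [heading=180, draw]
    LT 180: heading 180 -> 0
  ]
]
RT 180: heading 0 -> 180
PD: pen down
RT 149: heading 180 -> 31
PU: pen up
FD 6.4: (18.1,-2.568) -> (23.586,0.728) [heading=31, move]
Final: pos=(23.586,0.728), heading=31, 19 segment(s) drawn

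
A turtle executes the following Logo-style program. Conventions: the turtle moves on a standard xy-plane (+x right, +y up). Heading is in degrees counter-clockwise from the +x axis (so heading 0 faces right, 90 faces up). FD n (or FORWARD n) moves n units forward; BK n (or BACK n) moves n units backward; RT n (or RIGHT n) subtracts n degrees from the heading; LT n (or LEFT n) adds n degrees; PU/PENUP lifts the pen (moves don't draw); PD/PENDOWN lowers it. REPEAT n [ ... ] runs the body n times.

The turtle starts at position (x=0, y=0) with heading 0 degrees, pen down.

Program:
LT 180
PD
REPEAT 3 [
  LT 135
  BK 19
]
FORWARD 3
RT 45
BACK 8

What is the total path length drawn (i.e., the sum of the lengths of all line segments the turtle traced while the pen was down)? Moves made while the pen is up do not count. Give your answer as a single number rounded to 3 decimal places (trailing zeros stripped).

Executing turtle program step by step:
Start: pos=(0,0), heading=0, pen down
LT 180: heading 0 -> 180
PD: pen down
REPEAT 3 [
  -- iteration 1/3 --
  LT 135: heading 180 -> 315
  BK 19: (0,0) -> (-13.435,13.435) [heading=315, draw]
  -- iteration 2/3 --
  LT 135: heading 315 -> 90
  BK 19: (-13.435,13.435) -> (-13.435,-5.565) [heading=90, draw]
  -- iteration 3/3 --
  LT 135: heading 90 -> 225
  BK 19: (-13.435,-5.565) -> (0,7.87) [heading=225, draw]
]
FD 3: (0,7.87) -> (-2.121,5.749) [heading=225, draw]
RT 45: heading 225 -> 180
BK 8: (-2.121,5.749) -> (5.879,5.749) [heading=180, draw]
Final: pos=(5.879,5.749), heading=180, 5 segment(s) drawn

Segment lengths:
  seg 1: (0,0) -> (-13.435,13.435), length = 19
  seg 2: (-13.435,13.435) -> (-13.435,-5.565), length = 19
  seg 3: (-13.435,-5.565) -> (0,7.87), length = 19
  seg 4: (0,7.87) -> (-2.121,5.749), length = 3
  seg 5: (-2.121,5.749) -> (5.879,5.749), length = 8
Total = 68

Answer: 68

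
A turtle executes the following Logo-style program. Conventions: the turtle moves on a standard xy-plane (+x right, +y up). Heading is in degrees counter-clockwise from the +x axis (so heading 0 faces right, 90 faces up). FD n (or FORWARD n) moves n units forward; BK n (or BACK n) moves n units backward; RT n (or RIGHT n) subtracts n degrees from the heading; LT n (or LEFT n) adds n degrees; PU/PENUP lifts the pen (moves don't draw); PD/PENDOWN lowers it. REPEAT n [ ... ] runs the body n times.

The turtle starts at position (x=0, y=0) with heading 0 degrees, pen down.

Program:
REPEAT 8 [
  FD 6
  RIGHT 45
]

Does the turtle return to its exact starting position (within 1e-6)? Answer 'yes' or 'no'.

Answer: yes

Derivation:
Executing turtle program step by step:
Start: pos=(0,0), heading=0, pen down
REPEAT 8 [
  -- iteration 1/8 --
  FD 6: (0,0) -> (6,0) [heading=0, draw]
  RT 45: heading 0 -> 315
  -- iteration 2/8 --
  FD 6: (6,0) -> (10.243,-4.243) [heading=315, draw]
  RT 45: heading 315 -> 270
  -- iteration 3/8 --
  FD 6: (10.243,-4.243) -> (10.243,-10.243) [heading=270, draw]
  RT 45: heading 270 -> 225
  -- iteration 4/8 --
  FD 6: (10.243,-10.243) -> (6,-14.485) [heading=225, draw]
  RT 45: heading 225 -> 180
  -- iteration 5/8 --
  FD 6: (6,-14.485) -> (0,-14.485) [heading=180, draw]
  RT 45: heading 180 -> 135
  -- iteration 6/8 --
  FD 6: (0,-14.485) -> (-4.243,-10.243) [heading=135, draw]
  RT 45: heading 135 -> 90
  -- iteration 7/8 --
  FD 6: (-4.243,-10.243) -> (-4.243,-4.243) [heading=90, draw]
  RT 45: heading 90 -> 45
  -- iteration 8/8 --
  FD 6: (-4.243,-4.243) -> (0,0) [heading=45, draw]
  RT 45: heading 45 -> 0
]
Final: pos=(0,0), heading=0, 8 segment(s) drawn

Start position: (0, 0)
Final position: (0, 0)
Distance = 0; < 1e-6 -> CLOSED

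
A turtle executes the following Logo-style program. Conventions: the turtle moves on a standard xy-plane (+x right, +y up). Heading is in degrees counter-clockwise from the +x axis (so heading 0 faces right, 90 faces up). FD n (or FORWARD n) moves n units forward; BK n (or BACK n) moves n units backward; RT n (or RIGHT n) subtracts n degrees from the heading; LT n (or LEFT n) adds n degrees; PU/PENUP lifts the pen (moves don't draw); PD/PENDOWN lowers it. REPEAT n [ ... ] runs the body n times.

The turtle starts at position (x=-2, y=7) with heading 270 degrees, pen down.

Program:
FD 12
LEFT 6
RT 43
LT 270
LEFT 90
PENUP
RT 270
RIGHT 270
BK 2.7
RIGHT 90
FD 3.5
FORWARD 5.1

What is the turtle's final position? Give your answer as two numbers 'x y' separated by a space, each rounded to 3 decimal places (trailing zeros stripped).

Executing turtle program step by step:
Start: pos=(-2,7), heading=270, pen down
FD 12: (-2,7) -> (-2,-5) [heading=270, draw]
LT 6: heading 270 -> 276
RT 43: heading 276 -> 233
LT 270: heading 233 -> 143
LT 90: heading 143 -> 233
PU: pen up
RT 270: heading 233 -> 323
RT 270: heading 323 -> 53
BK 2.7: (-2,-5) -> (-3.625,-7.156) [heading=53, move]
RT 90: heading 53 -> 323
FD 3.5: (-3.625,-7.156) -> (-0.83,-9.263) [heading=323, move]
FD 5.1: (-0.83,-9.263) -> (3.243,-12.332) [heading=323, move]
Final: pos=(3.243,-12.332), heading=323, 1 segment(s) drawn

Answer: 3.243 -12.332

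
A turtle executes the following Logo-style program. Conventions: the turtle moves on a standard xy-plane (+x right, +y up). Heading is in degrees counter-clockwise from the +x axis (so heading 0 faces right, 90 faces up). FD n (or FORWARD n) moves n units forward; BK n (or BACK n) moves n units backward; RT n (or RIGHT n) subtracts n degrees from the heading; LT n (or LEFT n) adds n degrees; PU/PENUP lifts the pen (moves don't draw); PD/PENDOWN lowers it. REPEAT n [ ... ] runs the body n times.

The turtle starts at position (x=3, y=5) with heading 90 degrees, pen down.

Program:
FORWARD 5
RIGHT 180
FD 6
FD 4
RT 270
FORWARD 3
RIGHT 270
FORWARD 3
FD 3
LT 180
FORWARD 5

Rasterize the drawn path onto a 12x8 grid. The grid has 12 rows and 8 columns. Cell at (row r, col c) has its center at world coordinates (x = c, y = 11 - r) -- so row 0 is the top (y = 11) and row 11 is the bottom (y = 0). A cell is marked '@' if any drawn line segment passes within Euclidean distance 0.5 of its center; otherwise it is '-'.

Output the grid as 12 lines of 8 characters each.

Answer: --------
---@----
---@----
---@----
---@----
---@--@-
---@--@-
---@--@-
---@--@-
---@--@-
---@--@-
---@@@@-

Derivation:
Segment 0: (3,5) -> (3,10)
Segment 1: (3,10) -> (3,4)
Segment 2: (3,4) -> (3,0)
Segment 3: (3,0) -> (6,0)
Segment 4: (6,0) -> (6,3)
Segment 5: (6,3) -> (6,6)
Segment 6: (6,6) -> (6,1)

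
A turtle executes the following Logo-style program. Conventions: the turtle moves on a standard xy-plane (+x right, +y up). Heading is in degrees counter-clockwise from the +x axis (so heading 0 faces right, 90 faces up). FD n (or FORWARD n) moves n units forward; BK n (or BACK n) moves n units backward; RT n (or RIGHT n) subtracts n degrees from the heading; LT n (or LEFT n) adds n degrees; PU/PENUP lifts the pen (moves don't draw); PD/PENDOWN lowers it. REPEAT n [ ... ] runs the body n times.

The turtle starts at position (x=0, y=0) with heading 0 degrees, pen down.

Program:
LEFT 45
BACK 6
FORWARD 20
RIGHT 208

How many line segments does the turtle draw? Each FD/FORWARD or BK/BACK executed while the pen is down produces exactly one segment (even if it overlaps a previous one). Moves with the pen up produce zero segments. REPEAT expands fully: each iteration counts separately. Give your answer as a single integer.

Executing turtle program step by step:
Start: pos=(0,0), heading=0, pen down
LT 45: heading 0 -> 45
BK 6: (0,0) -> (-4.243,-4.243) [heading=45, draw]
FD 20: (-4.243,-4.243) -> (9.899,9.899) [heading=45, draw]
RT 208: heading 45 -> 197
Final: pos=(9.899,9.899), heading=197, 2 segment(s) drawn
Segments drawn: 2

Answer: 2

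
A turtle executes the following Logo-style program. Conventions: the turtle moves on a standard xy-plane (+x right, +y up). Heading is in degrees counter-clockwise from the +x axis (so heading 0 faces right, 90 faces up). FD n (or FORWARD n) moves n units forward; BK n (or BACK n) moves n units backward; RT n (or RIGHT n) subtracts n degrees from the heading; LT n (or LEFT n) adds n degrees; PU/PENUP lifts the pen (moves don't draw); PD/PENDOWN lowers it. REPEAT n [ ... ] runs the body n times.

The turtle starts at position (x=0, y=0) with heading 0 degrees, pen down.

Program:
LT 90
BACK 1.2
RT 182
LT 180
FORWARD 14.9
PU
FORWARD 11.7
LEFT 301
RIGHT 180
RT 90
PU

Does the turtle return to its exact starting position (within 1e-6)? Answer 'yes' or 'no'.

Executing turtle program step by step:
Start: pos=(0,0), heading=0, pen down
LT 90: heading 0 -> 90
BK 1.2: (0,0) -> (0,-1.2) [heading=90, draw]
RT 182: heading 90 -> 268
LT 180: heading 268 -> 88
FD 14.9: (0,-1.2) -> (0.52,13.691) [heading=88, draw]
PU: pen up
FD 11.7: (0.52,13.691) -> (0.928,25.384) [heading=88, move]
LT 301: heading 88 -> 29
RT 180: heading 29 -> 209
RT 90: heading 209 -> 119
PU: pen up
Final: pos=(0.928,25.384), heading=119, 2 segment(s) drawn

Start position: (0, 0)
Final position: (0.928, 25.384)
Distance = 25.401; >= 1e-6 -> NOT closed

Answer: no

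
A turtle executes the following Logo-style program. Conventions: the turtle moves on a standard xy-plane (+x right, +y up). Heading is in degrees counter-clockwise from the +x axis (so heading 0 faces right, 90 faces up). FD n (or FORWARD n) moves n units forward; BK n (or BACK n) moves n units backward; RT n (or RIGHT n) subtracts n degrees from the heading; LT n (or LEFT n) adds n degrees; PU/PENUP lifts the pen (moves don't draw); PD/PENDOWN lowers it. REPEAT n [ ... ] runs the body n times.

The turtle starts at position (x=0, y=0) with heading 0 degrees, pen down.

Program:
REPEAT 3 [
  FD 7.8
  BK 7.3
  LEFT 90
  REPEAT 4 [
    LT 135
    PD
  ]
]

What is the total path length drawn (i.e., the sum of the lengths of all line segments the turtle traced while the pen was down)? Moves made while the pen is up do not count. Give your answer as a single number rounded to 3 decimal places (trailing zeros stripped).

Answer: 45.3

Derivation:
Executing turtle program step by step:
Start: pos=(0,0), heading=0, pen down
REPEAT 3 [
  -- iteration 1/3 --
  FD 7.8: (0,0) -> (7.8,0) [heading=0, draw]
  BK 7.3: (7.8,0) -> (0.5,0) [heading=0, draw]
  LT 90: heading 0 -> 90
  REPEAT 4 [
    -- iteration 1/4 --
    LT 135: heading 90 -> 225
    PD: pen down
    -- iteration 2/4 --
    LT 135: heading 225 -> 0
    PD: pen down
    -- iteration 3/4 --
    LT 135: heading 0 -> 135
    PD: pen down
    -- iteration 4/4 --
    LT 135: heading 135 -> 270
    PD: pen down
  ]
  -- iteration 2/3 --
  FD 7.8: (0.5,0) -> (0.5,-7.8) [heading=270, draw]
  BK 7.3: (0.5,-7.8) -> (0.5,-0.5) [heading=270, draw]
  LT 90: heading 270 -> 0
  REPEAT 4 [
    -- iteration 1/4 --
    LT 135: heading 0 -> 135
    PD: pen down
    -- iteration 2/4 --
    LT 135: heading 135 -> 270
    PD: pen down
    -- iteration 3/4 --
    LT 135: heading 270 -> 45
    PD: pen down
    -- iteration 4/4 --
    LT 135: heading 45 -> 180
    PD: pen down
  ]
  -- iteration 3/3 --
  FD 7.8: (0.5,-0.5) -> (-7.3,-0.5) [heading=180, draw]
  BK 7.3: (-7.3,-0.5) -> (0,-0.5) [heading=180, draw]
  LT 90: heading 180 -> 270
  REPEAT 4 [
    -- iteration 1/4 --
    LT 135: heading 270 -> 45
    PD: pen down
    -- iteration 2/4 --
    LT 135: heading 45 -> 180
    PD: pen down
    -- iteration 3/4 --
    LT 135: heading 180 -> 315
    PD: pen down
    -- iteration 4/4 --
    LT 135: heading 315 -> 90
    PD: pen down
  ]
]
Final: pos=(0,-0.5), heading=90, 6 segment(s) drawn

Segment lengths:
  seg 1: (0,0) -> (7.8,0), length = 7.8
  seg 2: (7.8,0) -> (0.5,0), length = 7.3
  seg 3: (0.5,0) -> (0.5,-7.8), length = 7.8
  seg 4: (0.5,-7.8) -> (0.5,-0.5), length = 7.3
  seg 5: (0.5,-0.5) -> (-7.3,-0.5), length = 7.8
  seg 6: (-7.3,-0.5) -> (0,-0.5), length = 7.3
Total = 45.3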